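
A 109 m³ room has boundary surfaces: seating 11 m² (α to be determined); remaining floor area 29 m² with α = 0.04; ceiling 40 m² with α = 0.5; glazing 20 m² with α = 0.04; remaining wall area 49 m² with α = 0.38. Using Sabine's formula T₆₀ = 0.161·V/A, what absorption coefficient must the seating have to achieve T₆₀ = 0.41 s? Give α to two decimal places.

0.20

Required total absorption A = 0.161·109/0.41 = 42.80 m².
Absorption from the other surfaces = 29·0.04 + 40·0.5 + 20·0.04 + 49·0.38 = 40.58 m², so the seating must supply 2.22 m² over 11 m².
α = 2.22/11 = 0.202.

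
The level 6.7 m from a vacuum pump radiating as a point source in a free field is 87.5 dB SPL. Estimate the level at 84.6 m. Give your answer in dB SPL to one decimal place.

65.5 dB SPL

Point-source attenuation: ΔL = 20·log₁₀(r₂/r₁) = 20·log₁₀(84.6/6.7) = 22.026 dB.
L₂ = 87.5 − 20·log₁₀(84.6/6.7) = 87.5 − 22.026 = 65.47 dB SPL.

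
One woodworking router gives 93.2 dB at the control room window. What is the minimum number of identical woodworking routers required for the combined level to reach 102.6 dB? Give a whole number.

Need L₁ + 10·log₁₀ N ≥ 102.6, i.e. log₁₀ N ≥ 0.94.
N ≥ 10^(9.4/10) = 8.710, so N = 9.

9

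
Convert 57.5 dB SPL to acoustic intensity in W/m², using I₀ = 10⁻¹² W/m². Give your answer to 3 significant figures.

I = I₀·10^(L/10) = 10⁻¹² × 10^(57.5/10) = 10^(-6.250).

5.62e-07 W/m²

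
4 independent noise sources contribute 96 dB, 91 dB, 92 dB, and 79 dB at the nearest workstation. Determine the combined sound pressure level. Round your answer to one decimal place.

98.4 dB

Incoherent sources combine by intensity addition: L_total = 10·log₁₀(Σ 10^(L_i/10)).
Σ 10^(L/10) = 10^(96/10) + 10^(91/10) + 10^(92/10) + 10^(79/10) = 6.904e+09.
L_total = 10·log₁₀(6.904e+09) = 98.39 dB.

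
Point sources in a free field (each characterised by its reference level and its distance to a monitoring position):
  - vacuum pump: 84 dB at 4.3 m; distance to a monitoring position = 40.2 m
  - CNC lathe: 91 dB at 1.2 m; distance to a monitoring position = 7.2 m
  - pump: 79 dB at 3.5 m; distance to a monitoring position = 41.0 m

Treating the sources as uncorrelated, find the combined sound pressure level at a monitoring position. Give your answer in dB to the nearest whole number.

Apply inverse-square spreading to bring every level to the receiver, then sum 10^(L/10).
vacuum pump: 84 − 20·log₁₀(40.2/4.3) = 84 − 19.42 = 64.58 dB.
CNC lathe: 91 − 20·log₁₀(7.2/1.2) = 91 − 15.56 = 75.44 dB.
pump: 79 − 20·log₁₀(41.0/3.5) = 79 − 21.37 = 57.63 dB.
Σ 10^(L/10) = 3.842e+07 → L_total = 10·log₁₀(3.842e+07) = 75.85 dB.

76 dB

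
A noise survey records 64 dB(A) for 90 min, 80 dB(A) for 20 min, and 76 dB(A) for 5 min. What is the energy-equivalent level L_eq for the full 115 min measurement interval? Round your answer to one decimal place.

L_eq = 10·log₁₀[(1/T)·Σ tᵢ·10^(Lᵢ/10)] with T = 115 min.
Σ tᵢ·10^(Lᵢ/10) = 90·10^(64/10) + 20·10^(80/10) + 5·10^(76/10) = 2.425e+09.
L_eq = 10·log₁₀(2.425e+09/115) = 73.24 dB(A).

73.2 dB(A)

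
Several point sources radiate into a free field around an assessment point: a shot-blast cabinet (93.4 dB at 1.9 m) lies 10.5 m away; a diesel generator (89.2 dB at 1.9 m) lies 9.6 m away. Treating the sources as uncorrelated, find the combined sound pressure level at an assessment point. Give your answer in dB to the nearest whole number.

80 dB

Propagate each source to the receiver with L = L_ref − 20·log₁₀(r/r_ref), then add intensities.
shot-blast cabinet: 93.4 − 20·log₁₀(10.5/1.9) = 93.4 − 14.85 = 78.55 dB.
diesel generator: 89.2 − 20·log₁₀(9.6/1.9) = 89.2 − 14.07 = 75.13 dB.
Σ 10^(L/10) = 1.042e+08 → L_total = 10·log₁₀(1.042e+08) = 80.18 dB.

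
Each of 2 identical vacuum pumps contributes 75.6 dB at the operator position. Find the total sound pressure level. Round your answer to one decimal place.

78.6 dB

N identical incoherent sources raise the level by 10·log₁₀ N.
L_total = 75.6 + 10·log₁₀(2) = 75.6 + 3.010 = 78.61 dB.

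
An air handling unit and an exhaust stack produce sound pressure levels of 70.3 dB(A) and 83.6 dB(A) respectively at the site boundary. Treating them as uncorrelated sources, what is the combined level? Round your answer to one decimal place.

83.8 dB(A)

For uncorrelated sources the intensities add, so convert each level to linear form, sum, and take 10·log₁₀ of the total.
Σ 10^(L/10) = 10^(70.3/10) + 10^(83.6/10) = 2.398e+08.
L_total = 10·log₁₀(2.398e+08) = 83.80 dB(A).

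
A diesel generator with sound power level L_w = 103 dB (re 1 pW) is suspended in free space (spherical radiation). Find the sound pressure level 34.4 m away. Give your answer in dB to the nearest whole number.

Free-field spherical radiation: L_p = L_w − 10·log₁₀(4π·r²), r = 34.4 m.
4π·r² = 1.487e+04 m², 10·log₁₀ of that is 41.723 dB.
L_p = 103 − 41.723 = 61.28 dB.

61 dB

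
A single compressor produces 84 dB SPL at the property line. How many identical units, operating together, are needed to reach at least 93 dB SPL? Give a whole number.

8

N identical sources give L₁ + 10·log₁₀ N, so require 10·log₁₀ N ≥ 93 − 84 = 9.0 dB.
N ≥ 10^(9.0/10) = 7.943, so N = 8.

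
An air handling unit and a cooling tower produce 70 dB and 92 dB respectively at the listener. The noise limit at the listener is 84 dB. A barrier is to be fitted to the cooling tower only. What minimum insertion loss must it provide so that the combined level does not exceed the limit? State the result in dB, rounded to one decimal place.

The untreated sources together contribute 10^(70/10) = 1.000e+07, i.e. 70.00 dB.
To meet 84 dB overall, the treated cooling tower may contribute at most 10^(84/10) − 1.000e+07 = 2.412e+08, i.e. 83.82 dB.
So the cooling tower must be reduced from 92 to 83.82 dB: IL = 8.18 dB.

8.2 dB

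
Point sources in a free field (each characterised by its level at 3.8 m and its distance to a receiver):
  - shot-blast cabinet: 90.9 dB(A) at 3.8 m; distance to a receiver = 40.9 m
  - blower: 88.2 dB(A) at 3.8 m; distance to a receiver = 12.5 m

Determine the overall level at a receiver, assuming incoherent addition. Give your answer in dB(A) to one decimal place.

78.6 dB(A)

Propagate each source to the receiver with L = L_ref − 20·log₁₀(r/r_ref), then add intensities.
shot-blast cabinet: 90.9 − 20·log₁₀(40.9/3.8) = 90.9 − 20.64 = 70.26 dB(A).
blower: 88.2 − 20·log₁₀(12.5/3.8) = 88.2 − 10.34 = 77.86 dB(A).
Σ 10^(L/10) = 7.168e+07 → L_total = 10·log₁₀(7.168e+07) = 78.55 dB(A).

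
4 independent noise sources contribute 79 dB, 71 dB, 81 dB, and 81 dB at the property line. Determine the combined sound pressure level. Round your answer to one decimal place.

85.4 dB

Incoherent sources combine by intensity addition: L_total = 10·log₁₀(Σ 10^(L_i/10)).
Σ 10^(L/10) = 10^(79/10) + 10^(71/10) + 10^(81/10) + 10^(81/10) = 3.438e+08.
L_total = 10·log₁₀(3.438e+08) = 85.36 dB.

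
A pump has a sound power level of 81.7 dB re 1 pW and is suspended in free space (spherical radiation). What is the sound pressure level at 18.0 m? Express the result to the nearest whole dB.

46 dB

Free-field spherical radiation: L_p = L_w − 10·log₁₀(4π·r²), r = 18.0 m.
4π·r² = 4072 m², 10·log₁₀ of that is 36.098 dB.
L_p = 81.7 − 36.098 = 45.60 dB.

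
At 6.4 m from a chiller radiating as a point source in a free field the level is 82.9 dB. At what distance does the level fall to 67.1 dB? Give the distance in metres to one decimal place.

For a point source L₁ − L₂ = 20·log₁₀(r₂/r₁), so r₂ = r₁·10^((L₁−L₂)/20).
r₂ = 6.4·10^((82.9−67.1)/20) = 6.4·10^(15.8/20) = 39.46 m.

39.5 m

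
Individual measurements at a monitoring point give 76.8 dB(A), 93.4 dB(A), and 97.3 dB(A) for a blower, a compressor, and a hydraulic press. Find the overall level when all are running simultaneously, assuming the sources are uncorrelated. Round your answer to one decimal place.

Incoherent sources combine by intensity addition: L_total = 10·log₁₀(Σ 10^(L_i/10)).
Σ 10^(L/10) = 10^(76.8/10) + 10^(93.4/10) + 10^(97.3/10) = 7.606e+09.
L_total = 10·log₁₀(7.606e+09) = 98.81 dB(A).

98.8 dB(A)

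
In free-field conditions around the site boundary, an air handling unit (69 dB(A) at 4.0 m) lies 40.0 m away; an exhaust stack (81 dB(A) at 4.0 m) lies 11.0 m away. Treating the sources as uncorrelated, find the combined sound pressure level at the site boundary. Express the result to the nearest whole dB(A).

First find each source's level at the receiver (point-source: −20·log₁₀(r/r_ref)), then combine on an intensity basis.
air handling unit: 69 − 20·log₁₀(40.0/4.0) = 69 − 20.00 = 49.00 dB(A).
exhaust stack: 81 − 20·log₁₀(11.0/4.0) = 81 − 8.79 = 72.21 dB(A).
Σ 10^(L/10) = 1.673e+07 → L_total = 10·log₁₀(1.673e+07) = 72.23 dB(A).

72 dB(A)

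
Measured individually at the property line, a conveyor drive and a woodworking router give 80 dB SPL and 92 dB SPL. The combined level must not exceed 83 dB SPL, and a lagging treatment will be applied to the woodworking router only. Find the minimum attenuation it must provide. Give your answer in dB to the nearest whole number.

Everything except the woodworking router sums to 10^(80/10) = 1.000e+08 in linear terms, 80.00 dB SPL.
To meet 83 dB SPL overall, the treated woodworking router may contribute at most 10^(83/10) − 1.000e+08 = 9.953e+07, i.e. 79.98 dB SPL.
So the woodworking router must be reduced from 92 to 79.98 dB SPL: IL = 12.02 dB.

12 dB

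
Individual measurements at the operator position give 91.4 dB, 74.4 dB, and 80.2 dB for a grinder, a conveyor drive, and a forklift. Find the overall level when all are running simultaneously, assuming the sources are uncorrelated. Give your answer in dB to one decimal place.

91.8 dB

Incoherent sources combine by intensity addition: L_total = 10·log₁₀(Σ 10^(L_i/10)).
Σ 10^(L/10) = 10^(91.4/10) + 10^(74.4/10) + 10^(80.2/10) = 1.513e+09.
L_total = 10·log₁₀(1.513e+09) = 91.80 dB.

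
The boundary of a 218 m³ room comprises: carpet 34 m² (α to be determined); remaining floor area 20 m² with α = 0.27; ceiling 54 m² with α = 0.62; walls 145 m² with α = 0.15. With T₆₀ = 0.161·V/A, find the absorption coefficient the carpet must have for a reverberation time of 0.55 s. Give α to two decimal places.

From T₆₀ = 0.161·V/A, the target T₆₀ = 0.55 s needs A = 0.161·218/0.55 = 63.81 m².
Absorption from the other surfaces = 20·0.27 + 54·0.62 + 145·0.15 = 60.63 m², so the carpet must supply 3.18 m² over 34 m².
α = 3.18/34 = 0.094.

0.09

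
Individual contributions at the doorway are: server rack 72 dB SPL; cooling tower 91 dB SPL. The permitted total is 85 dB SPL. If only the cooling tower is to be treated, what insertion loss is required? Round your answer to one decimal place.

6.2 dB

Fixed contribution from the other source: Σ 10^(L/10) = 10^(72/10) = 1.585e+07 (72.00 dB SPL).
To meet 85 dB SPL overall, the treated cooling tower may contribute at most 10^(85/10) − 1.585e+07 = 3.004e+08, i.e. 84.78 dB SPL.
So the cooling tower must be reduced from 91 to 84.78 dB SPL: IL = 6.22 dB.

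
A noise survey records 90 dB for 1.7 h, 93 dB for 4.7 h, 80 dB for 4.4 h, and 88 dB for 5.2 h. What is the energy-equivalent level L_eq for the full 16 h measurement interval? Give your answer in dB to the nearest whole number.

L_eq = 10·log₁₀[(1/T)·Σ tᵢ·10^(Lᵢ/10)] with T = 16 h.
Σ tᵢ·10^(Lᵢ/10) = 1.7·10^(90/10) + 4.7·10^(93/10) + 4.4·10^(80/10) + 5.2·10^(88/10) = 1.480e+10.
L_eq = 10·log₁₀(1.480e+10/16) = 89.66 dB.

90 dB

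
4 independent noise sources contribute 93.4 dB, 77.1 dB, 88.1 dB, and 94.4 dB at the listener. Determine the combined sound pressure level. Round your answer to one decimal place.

Incoherent sources combine by intensity addition: L_total = 10·log₁₀(Σ 10^(L_i/10)).
Σ 10^(L/10) = 10^(93.4/10) + 10^(77.1/10) + 10^(88.1/10) + 10^(94.4/10) = 5.639e+09.
L_total = 10·log₁₀(5.639e+09) = 97.51 dB.

97.5 dB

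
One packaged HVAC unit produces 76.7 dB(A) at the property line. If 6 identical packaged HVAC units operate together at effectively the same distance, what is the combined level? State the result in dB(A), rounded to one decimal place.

With 6 equal, uncorrelated contributions the intensity is 6× that of one unit, giving a rise of 10·log₁₀ 6.
L_total = 76.7 + 10·log₁₀(6) = 76.7 + 7.782 = 84.48 dB(A).

84.5 dB(A)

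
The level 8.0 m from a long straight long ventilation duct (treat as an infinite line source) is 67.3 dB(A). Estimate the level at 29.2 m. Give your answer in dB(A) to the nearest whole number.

62 dB(A)

Cylindrical spreading from a line source gives a 10·log₁₀(r₂/r₁) drop.
L₂ = 67.3 − 10·log₁₀(29.2/8.0) = 67.3 − 5.623 = 61.68 dB(A).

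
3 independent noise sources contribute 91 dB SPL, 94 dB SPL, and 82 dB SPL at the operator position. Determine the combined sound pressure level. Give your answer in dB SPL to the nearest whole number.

96 dB SPL

Incoherent sources combine by intensity addition: L_total = 10·log₁₀(Σ 10^(L_i/10)).
Σ 10^(L/10) = 10^(91/10) + 10^(94/10) + 10^(82/10) = 3.929e+09.
L_total = 10·log₁₀(3.929e+09) = 95.94 dB SPL.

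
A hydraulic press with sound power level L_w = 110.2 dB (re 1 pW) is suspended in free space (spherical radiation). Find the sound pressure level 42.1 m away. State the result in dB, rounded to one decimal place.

66.7 dB

L_p = L_w − 10·log₁₀(4π·r²) with r = 42.1 m.
4π·r² = 2.227e+04 m², 10·log₁₀ of that is 43.478 dB.
L_p = 110.2 − 43.478 = 66.72 dB.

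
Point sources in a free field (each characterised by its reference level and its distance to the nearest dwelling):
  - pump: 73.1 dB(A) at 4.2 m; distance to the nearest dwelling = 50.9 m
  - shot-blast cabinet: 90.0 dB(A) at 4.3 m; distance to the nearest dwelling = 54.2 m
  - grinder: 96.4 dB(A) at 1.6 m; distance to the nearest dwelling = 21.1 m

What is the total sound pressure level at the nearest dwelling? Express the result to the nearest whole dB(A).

Propagate each source to the receiver with L = L_ref − 20·log₁₀(r/r_ref), then add intensities.
pump: 73.1 − 20·log₁₀(50.9/4.2) = 73.1 − 21.67 = 51.43 dB(A).
shot-blast cabinet: 90.0 − 20·log₁₀(54.2/4.3) = 90.0 − 22.01 = 67.99 dB(A).
grinder: 96.4 − 20·log₁₀(21.1/1.6) = 96.4 − 22.40 = 74.00 dB(A).
Σ 10^(L/10) = 3.153e+07 → L_total = 10·log₁₀(3.153e+07) = 74.99 dB(A).

75 dB(A)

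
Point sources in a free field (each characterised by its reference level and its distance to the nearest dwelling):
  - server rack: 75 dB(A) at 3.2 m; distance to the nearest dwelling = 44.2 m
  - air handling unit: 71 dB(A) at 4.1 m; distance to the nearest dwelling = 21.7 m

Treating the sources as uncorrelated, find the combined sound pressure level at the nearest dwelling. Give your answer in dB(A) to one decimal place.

Apply inverse-square spreading to bring every level to the receiver, then sum 10^(L/10).
server rack: 75 − 20·log₁₀(44.2/3.2) = 75 − 22.81 = 52.19 dB(A).
air handling unit: 71 − 20·log₁₀(21.7/4.1) = 71 − 14.47 = 56.53 dB(A).
Σ 10^(L/10) = 6.152e+05 → L_total = 10·log₁₀(6.152e+05) = 57.89 dB(A).

57.9 dB(A)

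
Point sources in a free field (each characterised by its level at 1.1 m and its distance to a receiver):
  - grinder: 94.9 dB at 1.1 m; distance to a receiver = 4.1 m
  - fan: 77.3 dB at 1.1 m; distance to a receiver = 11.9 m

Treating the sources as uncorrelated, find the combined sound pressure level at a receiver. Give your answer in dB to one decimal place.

First find each source's level at the receiver (point-source: −20·log₁₀(r/r_ref)), then combine on an intensity basis.
grinder: 94.9 − 20·log₁₀(4.1/1.1) = 94.9 − 11.43 = 83.47 dB.
fan: 77.3 − 20·log₁₀(11.9/1.1) = 77.3 − 20.68 = 56.62 dB.
Σ 10^(L/10) = 2.229e+08 → L_total = 10·log₁₀(2.229e+08) = 83.48 dB.

83.5 dB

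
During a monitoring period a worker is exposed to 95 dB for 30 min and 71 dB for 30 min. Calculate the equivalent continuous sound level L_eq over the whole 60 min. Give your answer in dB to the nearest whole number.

92 dB

Weight each interval's intensity by its duration and average over T = 60 min:
Σ tᵢ·10^(Lᵢ/10) = 30·10^(95/10) + 30·10^(71/10) = 9.525e+10.
L_eq = 10·log₁₀(9.525e+10/60) = 92.01 dB.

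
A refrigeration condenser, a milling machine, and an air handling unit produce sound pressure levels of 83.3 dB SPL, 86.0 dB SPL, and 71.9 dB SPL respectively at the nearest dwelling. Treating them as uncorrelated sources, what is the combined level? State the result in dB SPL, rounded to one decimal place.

88.0 dB SPL

Incoherent sources combine by intensity addition: L_total = 10·log₁₀(Σ 10^(L_i/10)).
Σ 10^(L/10) = 10^(83.3/10) + 10^(86.0/10) + 10^(71.9/10) = 6.274e+08.
L_total = 10·log₁₀(6.274e+08) = 87.98 dB SPL.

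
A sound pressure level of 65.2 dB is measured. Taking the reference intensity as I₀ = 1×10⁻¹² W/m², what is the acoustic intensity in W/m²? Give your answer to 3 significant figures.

L = 10·log₁₀(I/I₀) ⇒ I = I₀·10^(L/10) = 10⁻¹² × 10^6.52.

3.31e-06 W/m²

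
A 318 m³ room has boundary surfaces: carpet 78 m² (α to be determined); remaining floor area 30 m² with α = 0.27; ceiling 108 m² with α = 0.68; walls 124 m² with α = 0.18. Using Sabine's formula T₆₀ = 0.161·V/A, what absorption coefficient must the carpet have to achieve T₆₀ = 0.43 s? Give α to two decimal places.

0.19

Required total absorption A = 0.161·318/0.43 = 119.07 m².
Absorption from the other surfaces = 30·0.27 + 108·0.68 + 124·0.18 = 103.86 m², so the carpet must supply 15.21 m² over 78 m².
α = 15.21/78 = 0.195.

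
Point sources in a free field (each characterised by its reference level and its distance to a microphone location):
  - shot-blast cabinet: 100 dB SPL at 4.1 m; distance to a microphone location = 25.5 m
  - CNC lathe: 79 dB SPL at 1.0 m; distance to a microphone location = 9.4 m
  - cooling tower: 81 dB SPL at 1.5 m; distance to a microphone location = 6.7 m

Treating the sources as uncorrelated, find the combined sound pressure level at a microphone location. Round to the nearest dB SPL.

First find each source's level at the receiver (point-source: −20·log₁₀(r/r_ref)), then combine on an intensity basis.
shot-blast cabinet: 100 − 20·log₁₀(25.5/4.1) = 100 − 15.88 = 84.12 dB SPL.
CNC lathe: 79 − 20·log₁₀(9.4/1.0) = 79 − 19.46 = 59.54 dB SPL.
cooling tower: 81 − 20·log₁₀(6.7/1.5) = 81 − 13.00 = 68.00 dB SPL.
Σ 10^(L/10) = 2.657e+08 → L_total = 10·log₁₀(2.657e+08) = 84.24 dB SPL.

84 dB SPL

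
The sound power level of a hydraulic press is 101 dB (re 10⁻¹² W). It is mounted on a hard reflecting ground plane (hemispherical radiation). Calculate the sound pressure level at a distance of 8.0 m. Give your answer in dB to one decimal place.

75.0 dB

The power spreads over a hemisphere of area 2π·r², so L_p = L_w − 10·log₁₀(2π·r²).
2π·r² = 402.1 m², 10·log₁₀ of that is 26.044 dB.
L_p = 101 − 26.044 = 74.96 dB.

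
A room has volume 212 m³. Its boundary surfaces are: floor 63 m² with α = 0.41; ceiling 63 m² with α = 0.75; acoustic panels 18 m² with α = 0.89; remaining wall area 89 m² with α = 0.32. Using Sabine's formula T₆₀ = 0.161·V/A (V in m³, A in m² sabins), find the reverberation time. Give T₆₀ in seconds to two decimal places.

0.29 s

A = Σ Sᵢαᵢ = 63·0.41 + 63·0.75 + 18·0.89 + 89·0.32 = 117.58 m².
T₆₀ = 0.161 × 212 / 117.58 = 0.290 s.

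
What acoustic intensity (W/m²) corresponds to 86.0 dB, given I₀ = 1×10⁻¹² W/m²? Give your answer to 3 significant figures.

I/I₀ = 10^(86.0/10) = 3.981e+08, so I = 3.981e+08 × 10⁻¹² W/m².

0.000398 W/m²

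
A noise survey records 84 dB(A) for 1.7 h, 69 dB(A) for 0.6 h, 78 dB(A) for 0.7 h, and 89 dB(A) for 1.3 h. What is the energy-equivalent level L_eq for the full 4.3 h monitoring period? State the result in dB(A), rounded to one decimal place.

The energy average is taken in the linear domain: L_eq = 10·log₁₀[(Σ tᵢ·10^(Lᵢ/10))/T], T = 4.3 h.
Σ tᵢ·10^(Lᵢ/10) = 1.7·10^(84/10) + 0.6·10^(69/10) + 0.7·10^(78/10) + 1.3·10^(89/10) = 1.509e+09.
L_eq = 10·log₁₀(1.509e+09/4.3) = 85.45 dB(A).

85.5 dB(A)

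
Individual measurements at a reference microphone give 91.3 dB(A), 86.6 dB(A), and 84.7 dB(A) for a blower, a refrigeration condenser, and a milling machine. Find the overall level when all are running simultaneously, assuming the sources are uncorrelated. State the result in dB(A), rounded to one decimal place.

Incoherent sources combine by intensity addition: L_total = 10·log₁₀(Σ 10^(L_i/10)).
Σ 10^(L/10) = 10^(91.3/10) + 10^(86.6/10) + 10^(84.7/10) = 2.101e+09.
L_total = 10·log₁₀(2.101e+09) = 93.22 dB(A).

93.2 dB(A)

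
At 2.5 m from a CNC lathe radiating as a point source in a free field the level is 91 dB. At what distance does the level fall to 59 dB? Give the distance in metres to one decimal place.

99.5 m

Point-source spreading drops the level by 20·log₁₀(r₂/r₁); inverting, r₂/r₁ = 10^(ΔL/20).
r₂ = 2.5·10^((91−59)/20) = 2.5·10^(32.0/20) = 99.53 m.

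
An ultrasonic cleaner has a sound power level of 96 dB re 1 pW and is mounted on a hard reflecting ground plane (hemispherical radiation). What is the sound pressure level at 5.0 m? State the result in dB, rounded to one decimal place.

74.0 dB

Free-field hemispherical radiation: L_p = L_w − 10·log₁₀(2π·r²), r = 5.0 m.
2π·r² = 157.1 m², 10·log₁₀ of that is 21.961 dB.
L_p = 96 − 21.961 = 74.04 dB.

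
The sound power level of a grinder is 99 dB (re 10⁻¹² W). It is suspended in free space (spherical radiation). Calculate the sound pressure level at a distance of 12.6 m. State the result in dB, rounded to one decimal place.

L_p = L_w − 10·log₁₀(4π·r²) with r = 12.6 m.
4π·r² = 1995 m², 10·log₁₀ of that is 33.000 dB.
L_p = 99 − 33.000 = 66.00 dB.

66.0 dB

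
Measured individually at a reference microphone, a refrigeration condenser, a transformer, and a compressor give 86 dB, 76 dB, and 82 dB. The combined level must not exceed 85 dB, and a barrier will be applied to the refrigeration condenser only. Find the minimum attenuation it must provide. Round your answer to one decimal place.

Fixed contribution from the other sources: Σ 10^(L/10) = 10^(76/10) + 10^(82/10) = 1.983e+08 (82.97 dB).
To meet 85 dB overall, the treated refrigeration condenser may contribute at most 10^(85/10) − 1.983e+08 = 1.179e+08, i.e. 80.72 dB.
So the refrigeration condenser must be reduced from 86 to 80.72 dB: IL = 5.28 dB.

5.3 dB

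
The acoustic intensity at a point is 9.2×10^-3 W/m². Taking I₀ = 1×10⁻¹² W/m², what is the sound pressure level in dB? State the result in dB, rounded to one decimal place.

99.6 dB

I/I₀ = 9.2×10^-3/10⁻¹² = 9.2×10^9, and L = 10·log₁₀(I/I₀).
L = 10·(0.9638 + 9) = 99.64 dB.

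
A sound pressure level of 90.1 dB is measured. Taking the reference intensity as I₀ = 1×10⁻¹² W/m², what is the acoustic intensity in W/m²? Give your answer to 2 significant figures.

I/I₀ = 10^(90.1/10) = 1.023e+09, so I = 1.023e+09 × 10⁻¹² W/m².

0.0010 W/m²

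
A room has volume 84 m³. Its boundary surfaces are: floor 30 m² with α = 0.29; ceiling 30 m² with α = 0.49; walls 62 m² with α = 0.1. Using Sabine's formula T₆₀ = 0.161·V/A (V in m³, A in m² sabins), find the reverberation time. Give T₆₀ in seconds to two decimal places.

A = Σ Sᵢαᵢ = 30·0.29 + 30·0.49 + 62·0.1 = 29.60 m².
T₆₀ = 0.161 × 84 / 29.60 = 0.457 s.

0.46 s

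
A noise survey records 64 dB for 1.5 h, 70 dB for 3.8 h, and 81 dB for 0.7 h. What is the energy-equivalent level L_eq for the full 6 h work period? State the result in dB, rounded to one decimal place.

L_eq = 10·log₁₀[(1/T)·Σ tᵢ·10^(Lᵢ/10)] with T = 6 h.
Σ tᵢ·10^(Lᵢ/10) = 1.5·10^(64/10) + 3.8·10^(70/10) + 0.7·10^(81/10) = 1.299e+08.
L_eq = 10·log₁₀(1.299e+08/6) = 73.35 dB.

73.4 dB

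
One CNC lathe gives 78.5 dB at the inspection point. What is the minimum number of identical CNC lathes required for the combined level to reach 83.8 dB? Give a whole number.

The shortfall is 83.8 − 78.5 = 5.3 dB, and N units add 10·log₁₀ N, so need 10·log₁₀ N ≥ 5.3.
N ≥ 10^(5.3/10) = 3.388, so N = 4.

4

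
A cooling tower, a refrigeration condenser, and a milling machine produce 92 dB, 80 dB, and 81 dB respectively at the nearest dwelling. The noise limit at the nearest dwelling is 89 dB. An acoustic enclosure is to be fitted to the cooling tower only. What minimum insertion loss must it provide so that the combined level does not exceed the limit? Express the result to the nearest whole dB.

4 dB

The untreated sources together contribute 10^(80/10) + 10^(81/10) = 2.259e+08, i.e. 83.54 dB.
The limit corresponds to 10^(89/10) = 7.943e+08; subtracting the fixed part leaves 5.684e+08 for the cooling tower, i.e. 87.55 dB.
So the cooling tower must be reduced from 92 to 87.55 dB: IL = 4.45 dB.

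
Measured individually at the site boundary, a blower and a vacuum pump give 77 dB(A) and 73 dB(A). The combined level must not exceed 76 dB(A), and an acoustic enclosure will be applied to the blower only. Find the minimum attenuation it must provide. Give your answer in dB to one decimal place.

4.0 dB

Fixed contribution from the other source: Σ 10^(L/10) = 10^(73/10) = 1.995e+07 (73.00 dB(A)).
The limit corresponds to 10^(76/10) = 3.981e+07; subtracting the fixed part leaves 1.986e+07 for the blower, i.e. 72.98 dB(A).
So the blower must be reduced from 77 to 72.98 dB(A): IL = 4.02 dB.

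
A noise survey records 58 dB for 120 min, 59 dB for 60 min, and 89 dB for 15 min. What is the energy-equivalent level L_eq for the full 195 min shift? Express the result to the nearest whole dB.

L_eq = 10·log₁₀[(1/T)·Σ tᵢ·10^(Lᵢ/10)] with T = 195 min.
Σ tᵢ·10^(Lᵢ/10) = 120·10^(58/10) + 60·10^(59/10) + 15·10^(89/10) = 1.204e+10.
L_eq = 10·log₁₀(1.204e+10/195) = 77.91 dB.

78 dB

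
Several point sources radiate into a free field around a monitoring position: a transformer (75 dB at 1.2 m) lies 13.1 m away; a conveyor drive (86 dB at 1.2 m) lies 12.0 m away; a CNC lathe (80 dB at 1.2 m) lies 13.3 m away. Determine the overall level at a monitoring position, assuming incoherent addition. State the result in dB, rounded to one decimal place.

Apply inverse-square spreading to bring every level to the receiver, then sum 10^(L/10).
transformer: 75 − 20·log₁₀(13.1/1.2) = 75 − 20.76 = 54.24 dB.
conveyor drive: 86 − 20·log₁₀(12.0/1.2) = 86 − 20.00 = 66.00 dB.
CNC lathe: 80 − 20·log₁₀(13.3/1.2) = 80 − 20.89 = 59.11 dB.
Σ 10^(L/10) = 5.060e+06 → L_total = 10·log₁₀(5.060e+06) = 67.04 dB.

67.0 dB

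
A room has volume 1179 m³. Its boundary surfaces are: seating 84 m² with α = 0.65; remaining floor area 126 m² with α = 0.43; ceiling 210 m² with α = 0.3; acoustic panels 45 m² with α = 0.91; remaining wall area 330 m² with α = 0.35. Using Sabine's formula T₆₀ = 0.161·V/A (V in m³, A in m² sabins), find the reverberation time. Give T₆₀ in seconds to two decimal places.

0.58 s

Summing Sᵢαᵢ: 84·0.65 + 126·0.43 + 210·0.3 + 45·0.91 + 330·0.35 = 328.23 m².
T₆₀ = 0.161 × 1179 / 328.23 = 0.578 s.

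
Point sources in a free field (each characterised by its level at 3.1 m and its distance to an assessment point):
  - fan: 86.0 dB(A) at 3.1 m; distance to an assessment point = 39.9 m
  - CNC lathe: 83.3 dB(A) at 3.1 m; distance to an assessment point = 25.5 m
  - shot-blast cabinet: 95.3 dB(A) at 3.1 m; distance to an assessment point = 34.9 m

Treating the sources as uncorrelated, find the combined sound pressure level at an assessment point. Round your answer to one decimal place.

Propagate each source to the receiver with L = L_ref − 20·log₁₀(r/r_ref), then add intensities.
fan: 86.0 − 20·log₁₀(39.9/3.1) = 86.0 − 22.19 = 63.81 dB(A).
CNC lathe: 83.3 − 20·log₁₀(25.5/3.1) = 83.3 − 18.30 = 65.00 dB(A).
shot-blast cabinet: 95.3 − 20·log₁₀(34.9/3.1) = 95.3 − 21.03 = 74.27 dB(A).
Σ 10^(L/10) = 3.230e+07 → L_total = 10·log₁₀(3.230e+07) = 75.09 dB(A).

75.1 dB(A)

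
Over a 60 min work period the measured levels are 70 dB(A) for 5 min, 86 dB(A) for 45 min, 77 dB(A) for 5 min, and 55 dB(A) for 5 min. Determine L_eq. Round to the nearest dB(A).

85 dB(A)

Weight each interval's intensity by its duration and average over T = 60 min:
Σ tᵢ·10^(Lᵢ/10) = 5·10^(70/10) + 45·10^(86/10) + 5·10^(77/10) + 5·10^(55/10) = 1.822e+10.
L_eq = 10·log₁₀(1.822e+10/60) = 84.82 dB(A).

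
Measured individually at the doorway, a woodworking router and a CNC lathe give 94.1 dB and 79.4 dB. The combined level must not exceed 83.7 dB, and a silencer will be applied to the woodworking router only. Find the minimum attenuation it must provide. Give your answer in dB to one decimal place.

12.4 dB

Everything except the woodworking router sums to 10^(79.4/10) = 8.710e+07 in linear terms, 79.40 dB.
To meet 83.7 dB overall, the treated woodworking router may contribute at most 10^(83.7/10) − 8.710e+07 = 1.473e+08, i.e. 81.68 dB.
So the woodworking router must be reduced from 94.1 to 81.68 dB: IL = 12.42 dB.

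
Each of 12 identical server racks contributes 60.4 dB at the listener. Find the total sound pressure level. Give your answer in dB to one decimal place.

With 12 equal, uncorrelated contributions the intensity is 12× that of one unit, giving a rise of 10·log₁₀ 12.
L_total = 60.4 + 10·log₁₀(12) = 60.4 + 10.792 = 71.19 dB.

71.2 dB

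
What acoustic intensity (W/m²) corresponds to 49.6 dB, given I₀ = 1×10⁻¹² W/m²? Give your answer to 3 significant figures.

9.12e-08 W/m²

I = I₀·10^(L/10) = 10⁻¹² × 10^(49.6/10) = 10^(-7.040).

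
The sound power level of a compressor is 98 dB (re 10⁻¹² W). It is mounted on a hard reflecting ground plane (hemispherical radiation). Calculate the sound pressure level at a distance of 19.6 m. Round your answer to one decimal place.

The power spreads over a hemisphere of area 2π·r², so L_p = L_w − 10·log₁₀(2π·r²).
2π·r² = 2414 m², 10·log₁₀ of that is 33.827 dB.
L_p = 98 − 33.827 = 64.17 dB.

64.2 dB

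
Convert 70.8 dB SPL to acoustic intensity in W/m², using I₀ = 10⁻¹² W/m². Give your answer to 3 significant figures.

I/I₀ = 10^(70.8/10) = 1.202e+07, so I = 1.202e+07 × 10⁻¹² W/m².

1.20e-05 W/m²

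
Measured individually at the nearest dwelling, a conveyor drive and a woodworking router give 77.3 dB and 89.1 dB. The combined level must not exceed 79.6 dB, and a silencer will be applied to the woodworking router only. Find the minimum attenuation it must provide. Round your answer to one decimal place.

13.4 dB

The untreated sources together contribute 10^(77.3/10) = 5.370e+07, i.e. 77.30 dB.
To meet 79.6 dB overall, the treated woodworking router may contribute at most 10^(79.6/10) − 5.370e+07 = 3.750e+07, i.e. 75.74 dB.
Required insertion loss = 89.1 − 75.74 = 13.36 dB.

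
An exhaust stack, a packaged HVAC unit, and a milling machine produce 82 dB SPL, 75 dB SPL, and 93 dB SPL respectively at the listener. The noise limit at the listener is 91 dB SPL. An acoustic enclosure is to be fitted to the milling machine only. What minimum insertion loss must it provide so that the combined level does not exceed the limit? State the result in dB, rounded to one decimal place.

2.7 dB

Fixed contribution from the other sources: Σ 10^(L/10) = 10^(82/10) + 10^(75/10) = 1.901e+08 (82.79 dB SPL).
The limit corresponds to 10^(91/10) = 1.259e+09; subtracting the fixed part leaves 1.069e+09 for the milling machine, i.e. 90.29 dB SPL.
So the milling machine must be reduced from 93 to 90.29 dB SPL: IL = 2.71 dB.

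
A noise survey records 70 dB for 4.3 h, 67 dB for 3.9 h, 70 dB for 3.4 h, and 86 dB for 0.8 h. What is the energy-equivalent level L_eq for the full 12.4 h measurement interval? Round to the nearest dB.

The energy average is taken in the linear domain: L_eq = 10·log₁₀[(Σ tᵢ·10^(Lᵢ/10))/T], T = 12.4 h.
Σ tᵢ·10^(Lᵢ/10) = 4.3·10^(70/10) + 3.9·10^(67/10) + 3.4·10^(70/10) + 0.8·10^(86/10) = 4.150e+08.
L_eq = 10·log₁₀(4.150e+08/12.4) = 75.25 dB.

75 dB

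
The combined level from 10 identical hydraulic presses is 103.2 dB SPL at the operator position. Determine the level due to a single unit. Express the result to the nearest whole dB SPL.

93 dB SPL

Dividing the total intensity by 10 lowers the level by 10·log₁₀ 10 = 10.000 dB: L₁ = 103.2 − 10.000.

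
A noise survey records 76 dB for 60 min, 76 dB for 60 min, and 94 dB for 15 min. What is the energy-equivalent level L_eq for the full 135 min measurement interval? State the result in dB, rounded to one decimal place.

L_eq = 10·log₁₀[(1/T)·Σ tᵢ·10^(Lᵢ/10)] with T = 135 min.
Σ tᵢ·10^(Lᵢ/10) = 60·10^(76/10) + 60·10^(76/10) + 15·10^(94/10) = 4.246e+10.
L_eq = 10·log₁₀(4.246e+10/135) = 84.98 dB.

85.0 dB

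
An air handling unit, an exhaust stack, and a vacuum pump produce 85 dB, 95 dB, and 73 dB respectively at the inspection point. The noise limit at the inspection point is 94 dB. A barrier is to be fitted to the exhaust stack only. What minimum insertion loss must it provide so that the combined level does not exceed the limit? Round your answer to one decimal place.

Fixed contribution from the other sources: Σ 10^(L/10) = 10^(85/10) + 10^(73/10) = 3.362e+08 (85.27 dB).
The limit corresponds to 10^(94/10) = 2.512e+09; subtracting the fixed part leaves 2.176e+09 for the exhaust stack, i.e. 93.38 dB.
Required insertion loss = 95 − 93.38 = 1.62 dB.

1.6 dB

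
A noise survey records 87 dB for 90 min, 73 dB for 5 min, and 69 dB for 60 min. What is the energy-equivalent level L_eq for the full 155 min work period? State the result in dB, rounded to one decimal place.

84.7 dB

The energy average is taken in the linear domain: L_eq = 10·log₁₀[(Σ tᵢ·10^(Lᵢ/10))/T], T = 155 min.
Σ tᵢ·10^(Lᵢ/10) = 90·10^(87/10) + 5·10^(73/10) + 60·10^(69/10) = 4.568e+10.
L_eq = 10·log₁₀(4.568e+10/155) = 84.69 dB.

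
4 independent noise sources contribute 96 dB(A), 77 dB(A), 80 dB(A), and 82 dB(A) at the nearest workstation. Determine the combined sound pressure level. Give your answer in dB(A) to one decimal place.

96.3 dB(A)

Incoherent sources combine by intensity addition: L_total = 10·log₁₀(Σ 10^(L_i/10)).
Σ 10^(L/10) = 10^(96/10) + 10^(77/10) + 10^(80/10) + 10^(82/10) = 4.290e+09.
L_total = 10·log₁₀(4.290e+09) = 96.32 dB(A).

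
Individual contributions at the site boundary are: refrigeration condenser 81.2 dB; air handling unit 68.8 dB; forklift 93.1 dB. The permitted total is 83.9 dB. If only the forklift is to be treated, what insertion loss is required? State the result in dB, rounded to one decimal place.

Everything except the forklift sums to 10^(81.2/10) + 10^(68.8/10) = 1.394e+08 in linear terms, 81.44 dB.
To meet 83.9 dB overall, the treated forklift may contribute at most 10^(83.9/10) − 1.394e+08 = 1.061e+08, i.e. 80.26 dB.
So the forklift must be reduced from 93.1 to 80.26 dB: IL = 12.84 dB.

12.8 dB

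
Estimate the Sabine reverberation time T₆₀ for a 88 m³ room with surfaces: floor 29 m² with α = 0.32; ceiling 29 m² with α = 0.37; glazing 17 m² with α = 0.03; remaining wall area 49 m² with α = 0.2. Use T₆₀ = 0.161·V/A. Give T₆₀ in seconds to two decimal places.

0.47 s

Total absorption A = 29·0.32 + 29·0.37 + 17·0.03 + 49·0.2 = 30.32 m² sabins.
T₆₀ = 0.161 × 88 / 30.32 = 0.467 s.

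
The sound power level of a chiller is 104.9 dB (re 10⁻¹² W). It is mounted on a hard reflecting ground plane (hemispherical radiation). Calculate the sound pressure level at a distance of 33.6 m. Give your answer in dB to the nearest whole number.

L_p = L_w − 10·log₁₀(2π·r²) with r = 33.6 m.
2π·r² = 7093 m², 10·log₁₀ of that is 38.509 dB.
L_p = 104.9 − 38.509 = 66.39 dB.

66 dB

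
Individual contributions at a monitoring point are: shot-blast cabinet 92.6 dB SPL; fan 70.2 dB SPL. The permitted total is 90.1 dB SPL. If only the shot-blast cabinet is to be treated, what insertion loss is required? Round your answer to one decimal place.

2.5 dB

The untreated sources together contribute 10^(70.2/10) = 1.047e+07, i.e. 70.20 dB SPL.
To meet 90.1 dB SPL overall, the treated shot-blast cabinet may contribute at most 10^(90.1/10) − 1.047e+07 = 1.013e+09, i.e. 90.06 dB SPL.
Required insertion loss = 92.6 − 90.06 = 2.54 dB.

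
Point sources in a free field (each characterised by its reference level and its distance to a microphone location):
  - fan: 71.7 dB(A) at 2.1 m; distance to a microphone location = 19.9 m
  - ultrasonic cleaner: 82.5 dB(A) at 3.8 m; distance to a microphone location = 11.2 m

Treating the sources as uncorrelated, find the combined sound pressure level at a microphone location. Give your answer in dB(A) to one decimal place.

First find each source's level at the receiver (point-source: −20·log₁₀(r/r_ref)), then combine on an intensity basis.
fan: 71.7 − 20·log₁₀(19.9/2.1) = 71.7 − 19.53 = 52.17 dB(A).
ultrasonic cleaner: 82.5 − 20·log₁₀(11.2/3.8) = 82.5 − 9.39 = 73.11 dB(A).
Σ 10^(L/10) = 2.064e+07 → L_total = 10·log₁₀(2.064e+07) = 73.15 dB(A).

73.1 dB(A)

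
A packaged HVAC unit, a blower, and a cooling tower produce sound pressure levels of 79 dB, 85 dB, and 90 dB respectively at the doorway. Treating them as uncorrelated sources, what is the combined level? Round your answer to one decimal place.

91.4 dB

Incoherent sources combine by intensity addition: L_total = 10·log₁₀(Σ 10^(L_i/10)).
Σ 10^(L/10) = 10^(79/10) + 10^(85/10) + 10^(90/10) = 1.396e+09.
L_total = 10·log₁₀(1.396e+09) = 91.45 dB.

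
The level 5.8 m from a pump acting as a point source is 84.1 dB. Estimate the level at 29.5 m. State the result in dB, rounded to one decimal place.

Spherical spreading from a point source gives a 20·log₁₀(r₂/r₁) drop.
L₂ = 84.1 − 20·log₁₀(29.5/5.8) = 84.1 − 14.128 = 69.97 dB.

70.0 dB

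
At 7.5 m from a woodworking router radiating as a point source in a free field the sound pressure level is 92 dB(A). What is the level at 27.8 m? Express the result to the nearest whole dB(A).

81 dB(A)

Spherical spreading from a point source gives a 20·log₁₀(r₂/r₁) drop.
L₂ = 92 − 20·log₁₀(27.8/7.5) = 92 − 11.380 = 80.62 dB(A).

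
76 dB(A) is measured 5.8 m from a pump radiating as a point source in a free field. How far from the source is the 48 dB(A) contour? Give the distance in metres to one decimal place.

145.7 m

For a point source L₁ − L₂ = 20·log₁₀(r₂/r₁), so r₂ = r₁·10^((L₁−L₂)/20).
r₂ = 5.8·10^((76−48)/20) = 5.8·10^(28.0/20) = 145.69 m.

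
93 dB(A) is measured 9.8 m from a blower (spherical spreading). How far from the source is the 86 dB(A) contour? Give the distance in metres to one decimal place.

Point-source spreading drops the level by 20·log₁₀(r₂/r₁); inverting, r₂/r₁ = 10^(ΔL/20).
r₂ = 9.8·10^((93−86)/20) = 9.8·10^(7.0/20) = 21.94 m.

21.9 m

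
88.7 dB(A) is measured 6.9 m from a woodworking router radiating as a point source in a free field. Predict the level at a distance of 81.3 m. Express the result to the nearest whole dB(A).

Spherical spreading from a point source gives a 20·log₁₀(r₂/r₁) drop.
L₂ = 88.7 − 20·log₁₀(81.3/6.9) = 88.7 − 21.425 = 67.28 dB(A).

67 dB(A)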